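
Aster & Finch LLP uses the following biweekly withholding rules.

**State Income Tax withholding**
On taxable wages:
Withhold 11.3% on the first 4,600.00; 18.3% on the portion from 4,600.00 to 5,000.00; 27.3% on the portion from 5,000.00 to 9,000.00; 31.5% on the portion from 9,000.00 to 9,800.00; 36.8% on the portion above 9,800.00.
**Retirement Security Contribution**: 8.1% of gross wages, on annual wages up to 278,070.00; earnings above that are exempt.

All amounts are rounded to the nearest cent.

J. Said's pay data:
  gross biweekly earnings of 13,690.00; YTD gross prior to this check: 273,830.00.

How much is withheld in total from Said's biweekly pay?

3,711.96

State Income Tax: taxable = 13,690.00
  1,937.00 + 36.8% × (13,690.00 − 9,800.00) = 1,937.00 + 36.8% × 3,890.00 = 3,368.52
Retirement Security Contribution: cap 278,070.00 − YTD 273,830.00 = 4,240.00 subject; 8.1% × 4,240.00 = 343.44
Total: 3,368.52 + 343.44 = 3,711.96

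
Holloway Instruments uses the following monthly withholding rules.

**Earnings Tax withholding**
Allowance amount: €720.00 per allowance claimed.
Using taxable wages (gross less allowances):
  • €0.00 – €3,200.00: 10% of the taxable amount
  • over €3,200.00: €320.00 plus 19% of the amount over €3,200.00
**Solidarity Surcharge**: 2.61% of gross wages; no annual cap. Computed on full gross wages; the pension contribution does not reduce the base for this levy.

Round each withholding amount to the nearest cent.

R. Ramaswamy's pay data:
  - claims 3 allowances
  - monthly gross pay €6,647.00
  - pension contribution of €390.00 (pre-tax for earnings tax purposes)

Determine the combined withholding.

€663.92

Earnings Tax: taxable = €6,647.00 − €390.00 − 3×€720.00 = €4,097.00
  €320.00 + 19% × (€4,097.00 − €3,200.00) = €320.00 + 19% × €897.00 = €490.43
Solidarity Surcharge: 2.61% × €6,647.00 = €173.49
Total: €490.43 + €173.49 = €663.92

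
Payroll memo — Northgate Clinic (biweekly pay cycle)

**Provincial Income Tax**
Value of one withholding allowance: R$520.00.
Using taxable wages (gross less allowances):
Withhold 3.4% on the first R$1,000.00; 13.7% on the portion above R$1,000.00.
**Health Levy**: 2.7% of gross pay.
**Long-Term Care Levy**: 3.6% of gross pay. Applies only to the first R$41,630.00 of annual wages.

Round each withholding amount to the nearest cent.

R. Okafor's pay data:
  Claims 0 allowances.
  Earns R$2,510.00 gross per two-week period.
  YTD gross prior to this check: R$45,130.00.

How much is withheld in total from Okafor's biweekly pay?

R$308.64

Provincial Income Tax: taxable = R$2,510.00
  R$34.00 + 13.7% × (R$2,510.00 − R$1,000.00) = R$34.00 + 13.7% × R$1,510.00 = R$240.87
Health Levy: 2.7% × R$2,510.00 = R$67.77
Long-Term Care Levy: YTD R$45,130.00 ≥ cap R$41,630.00 → R$0.00
Total: R$240.87 + R$67.77 + R$0.00 = R$308.64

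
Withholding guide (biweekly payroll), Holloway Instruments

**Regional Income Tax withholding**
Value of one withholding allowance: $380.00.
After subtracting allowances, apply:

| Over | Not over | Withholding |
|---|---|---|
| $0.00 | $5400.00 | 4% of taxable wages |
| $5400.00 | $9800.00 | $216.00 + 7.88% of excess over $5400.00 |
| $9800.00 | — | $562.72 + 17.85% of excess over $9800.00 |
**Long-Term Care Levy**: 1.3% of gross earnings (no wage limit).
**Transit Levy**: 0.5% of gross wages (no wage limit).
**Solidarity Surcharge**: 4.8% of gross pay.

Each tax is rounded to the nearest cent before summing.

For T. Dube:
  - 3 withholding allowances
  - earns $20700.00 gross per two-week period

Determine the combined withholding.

Regional Income Tax: taxable = $20700.00 − 3×$380.00 = $19560.00
  $562.72 + 17.85% × ($19560.00 − $9800.00) = $562.72 + 17.85% × $9760.00 = $2304.88
Long-Term Care Levy: 1.3% × $20700.00 = $269.10
Transit Levy: 0.5% × $20700.00 = $103.50
Solidarity Surcharge: 4.8% × $20700.00 = $993.60
Total: $2304.88 + $269.10 + $103.50 + $993.60 = $3671.08

$3671.08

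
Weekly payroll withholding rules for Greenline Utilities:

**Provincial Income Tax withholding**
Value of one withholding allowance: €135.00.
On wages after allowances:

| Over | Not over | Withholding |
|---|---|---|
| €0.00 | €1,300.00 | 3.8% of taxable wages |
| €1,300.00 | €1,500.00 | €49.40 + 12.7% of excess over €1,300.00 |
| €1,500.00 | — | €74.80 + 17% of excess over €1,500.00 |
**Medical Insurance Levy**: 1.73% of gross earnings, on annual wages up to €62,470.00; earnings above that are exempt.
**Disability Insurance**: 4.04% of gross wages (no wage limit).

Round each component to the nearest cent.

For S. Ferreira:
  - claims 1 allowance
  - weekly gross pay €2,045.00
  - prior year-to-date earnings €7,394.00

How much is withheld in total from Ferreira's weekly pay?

Provincial Income Tax: taxable = €2,045.00 − 1×€135.00 = €1,910.00
  €74.80 + 17% × (€1,910.00 − €1,500.00) = €74.80 + 17% × €410.00 = €144.50
Medical Insurance Levy: 1.73% × €2,045.00 = €35.38
Disability Insurance: 4.04% × €2,045.00 = €82.62
Total: €144.50 + €35.38 + €82.62 = €262.50

€262.50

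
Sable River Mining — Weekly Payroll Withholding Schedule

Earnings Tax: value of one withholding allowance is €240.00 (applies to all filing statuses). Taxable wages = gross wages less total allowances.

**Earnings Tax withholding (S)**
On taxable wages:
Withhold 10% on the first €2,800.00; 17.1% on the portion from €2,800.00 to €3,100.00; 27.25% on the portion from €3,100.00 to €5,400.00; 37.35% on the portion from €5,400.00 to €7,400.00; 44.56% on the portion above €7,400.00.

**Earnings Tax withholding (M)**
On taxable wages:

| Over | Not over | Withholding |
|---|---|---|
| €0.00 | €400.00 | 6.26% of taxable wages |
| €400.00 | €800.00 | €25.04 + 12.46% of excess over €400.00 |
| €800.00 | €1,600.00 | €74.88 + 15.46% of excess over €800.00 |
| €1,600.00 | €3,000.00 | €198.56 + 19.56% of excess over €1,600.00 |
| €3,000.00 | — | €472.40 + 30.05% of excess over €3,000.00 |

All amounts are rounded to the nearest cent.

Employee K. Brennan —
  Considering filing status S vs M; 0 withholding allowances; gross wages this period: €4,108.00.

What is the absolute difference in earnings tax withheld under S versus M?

€199.37

Earnings Tax (S): taxable = €4,108.00
  €331.30 + 27.25% × (€4,108.00 − €3,100.00) = €331.30 + 27.25% × €1,008.00 = €605.98
Earnings Tax (M): taxable = €4,108.00
  €472.40 + 30.05% × (€4,108.00 − €3,000.00) = €472.40 + 30.05% × €1,108.00 = €805.35
Difference: |€605.98 − €805.35| = €199.37 (higher under M)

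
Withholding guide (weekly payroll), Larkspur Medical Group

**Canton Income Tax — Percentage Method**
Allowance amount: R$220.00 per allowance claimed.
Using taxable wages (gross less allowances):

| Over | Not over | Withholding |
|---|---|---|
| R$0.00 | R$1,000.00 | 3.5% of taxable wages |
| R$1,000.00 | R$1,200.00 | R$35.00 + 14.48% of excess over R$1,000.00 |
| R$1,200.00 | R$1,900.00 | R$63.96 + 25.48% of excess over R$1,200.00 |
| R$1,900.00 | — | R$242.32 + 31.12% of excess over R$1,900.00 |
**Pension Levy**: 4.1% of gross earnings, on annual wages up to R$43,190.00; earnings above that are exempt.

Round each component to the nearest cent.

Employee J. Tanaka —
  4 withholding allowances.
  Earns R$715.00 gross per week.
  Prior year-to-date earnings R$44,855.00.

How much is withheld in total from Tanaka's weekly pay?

R$0.00

Canton Income Tax: taxable = R$715.00 − 4×R$220.00 = R$-165.00
  Taxable ≤ 0 → R$0.00
Pension Levy: YTD R$44,855.00 ≥ cap R$43,190.00 → R$0.00
Total: R$0.00 + R$0.00 = R$0.00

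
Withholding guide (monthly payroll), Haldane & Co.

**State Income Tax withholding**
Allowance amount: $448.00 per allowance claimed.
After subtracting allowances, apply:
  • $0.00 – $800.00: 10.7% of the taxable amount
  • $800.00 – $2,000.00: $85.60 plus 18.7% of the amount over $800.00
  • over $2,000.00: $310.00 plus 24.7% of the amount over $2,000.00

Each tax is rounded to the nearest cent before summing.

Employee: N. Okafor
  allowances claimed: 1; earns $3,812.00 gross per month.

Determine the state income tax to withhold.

State Income Tax: taxable = $3,812.00 − 1×$448.00 = $3,364.00
  $310.00 + 24.7% × ($3,364.00 − $2,000.00) = $310.00 + 24.7% × $1,364.00 = $646.91

$646.91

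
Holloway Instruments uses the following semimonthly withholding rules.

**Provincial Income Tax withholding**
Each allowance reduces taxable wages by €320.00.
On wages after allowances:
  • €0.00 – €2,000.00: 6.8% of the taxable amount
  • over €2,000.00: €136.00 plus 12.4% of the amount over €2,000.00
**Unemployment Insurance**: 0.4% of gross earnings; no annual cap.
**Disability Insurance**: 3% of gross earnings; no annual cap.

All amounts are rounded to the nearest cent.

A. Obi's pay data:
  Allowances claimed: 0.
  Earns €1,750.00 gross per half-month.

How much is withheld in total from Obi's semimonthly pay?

€178.50

Provincial Income Tax: taxable = €1,750.00
  6.8% × €1,750.00 = €119.00
Unemployment Insurance: 0.4% × €1,750.00 = €7.00
Disability Insurance: 3% × €1,750.00 = €52.50
Total: €119.00 + €7.00 + €52.50 = €178.50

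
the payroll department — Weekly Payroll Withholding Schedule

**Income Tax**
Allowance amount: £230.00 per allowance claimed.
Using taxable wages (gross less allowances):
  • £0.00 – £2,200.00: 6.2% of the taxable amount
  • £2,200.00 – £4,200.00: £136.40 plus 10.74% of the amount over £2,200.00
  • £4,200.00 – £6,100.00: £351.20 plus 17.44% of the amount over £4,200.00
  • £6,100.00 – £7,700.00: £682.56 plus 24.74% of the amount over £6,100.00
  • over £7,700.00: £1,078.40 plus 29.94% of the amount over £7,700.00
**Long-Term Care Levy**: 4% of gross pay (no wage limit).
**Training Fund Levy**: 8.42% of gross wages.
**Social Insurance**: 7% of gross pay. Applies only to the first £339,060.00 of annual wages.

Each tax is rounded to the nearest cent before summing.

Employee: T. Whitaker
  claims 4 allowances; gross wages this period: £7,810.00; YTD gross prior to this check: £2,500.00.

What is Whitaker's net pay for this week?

£5,415.29

Income Tax: taxable = £7,810.00 − 4×£230.00 = £6,890.00
  £682.56 + 24.74% × (£6,890.00 − £6,100.00) = £682.56 + 24.74% × £790.00 = £878.01
Long-Term Care Levy: 4% × £7,810.00 = £312.40
Training Fund Levy: 8.42% × £7,810.00 = £657.60
Social Insurance: 7% × £7,810.00 = £546.70
Total withheld: £878.01 + £312.40 + £657.60 + £546.70 = £2,394.71
Net pay: £7,810.00 − £2,394.71 = £5,415.29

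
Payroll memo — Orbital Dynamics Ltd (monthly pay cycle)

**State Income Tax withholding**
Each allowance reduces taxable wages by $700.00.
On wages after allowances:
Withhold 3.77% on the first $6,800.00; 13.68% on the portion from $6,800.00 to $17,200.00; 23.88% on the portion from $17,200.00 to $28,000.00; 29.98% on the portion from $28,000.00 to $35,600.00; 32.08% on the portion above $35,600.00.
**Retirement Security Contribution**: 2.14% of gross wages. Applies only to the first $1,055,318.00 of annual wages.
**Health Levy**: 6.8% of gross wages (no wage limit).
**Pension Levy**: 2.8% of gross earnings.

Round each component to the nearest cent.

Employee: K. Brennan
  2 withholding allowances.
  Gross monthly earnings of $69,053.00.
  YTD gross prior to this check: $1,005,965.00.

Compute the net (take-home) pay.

State Income Tax: taxable = $69,053.00 − 2×$700.00 = $67,653.00
  $6,536.60 + 32.08% × ($67,653.00 − $35,600.00) = $6,536.60 + 32.08% × $32,053.00 = $16,819.20
Retirement Security Contribution: cap $1,055,318.00 − YTD $1,005,965.00 = $49,353.00 subject; 2.14% × $49,353.00 = $1,056.15
Health Levy: 6.8% × $69,053.00 = $4,695.60
Pension Levy: 2.8% × $69,053.00 = $1,933.48
Total withheld: $16,819.20 + $1,056.15 + $4,695.60 + $1,933.48 = $24,504.43
Net pay: $69,053.00 − $24,504.43 = $44,548.57

$44,548.57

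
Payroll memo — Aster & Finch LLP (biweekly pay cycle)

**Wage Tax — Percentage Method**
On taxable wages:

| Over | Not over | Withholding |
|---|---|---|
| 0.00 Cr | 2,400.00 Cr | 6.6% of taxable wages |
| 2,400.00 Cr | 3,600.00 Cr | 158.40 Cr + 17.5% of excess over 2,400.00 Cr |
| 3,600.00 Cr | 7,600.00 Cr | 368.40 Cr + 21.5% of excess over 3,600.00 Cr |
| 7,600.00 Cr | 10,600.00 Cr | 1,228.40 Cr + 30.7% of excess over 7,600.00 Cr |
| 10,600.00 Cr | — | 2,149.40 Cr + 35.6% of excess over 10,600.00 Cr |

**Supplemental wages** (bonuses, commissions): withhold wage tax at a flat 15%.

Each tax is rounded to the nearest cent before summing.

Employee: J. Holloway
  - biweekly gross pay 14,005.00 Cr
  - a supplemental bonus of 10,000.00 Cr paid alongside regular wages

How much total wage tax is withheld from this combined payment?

Wage Tax: taxable = 14,005.00 Cr
  2,149.40 Cr + 35.6% × (14,005.00 Cr − 10,600.00 Cr) = 2,149.40 Cr + 35.6% × 3,405.00 Cr = 3,361.58 Cr
Supplemental (15% flat on bonus): 15% × 10,000.00 Cr = 1,500.00 Cr
Total wage tax: 3,361.58 Cr + 1,500.00 Cr = 4,861.58 Cr

4,861.58 Cr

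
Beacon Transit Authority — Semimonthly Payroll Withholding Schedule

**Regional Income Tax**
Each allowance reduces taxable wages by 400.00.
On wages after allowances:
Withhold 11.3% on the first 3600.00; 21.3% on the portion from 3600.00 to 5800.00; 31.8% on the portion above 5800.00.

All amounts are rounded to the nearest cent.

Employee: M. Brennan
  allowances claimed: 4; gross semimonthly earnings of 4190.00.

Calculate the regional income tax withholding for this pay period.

Regional Income Tax: taxable = 4190.00 − 4×400.00 = 2590.00
  11.3% × 2590.00 = 292.67

292.67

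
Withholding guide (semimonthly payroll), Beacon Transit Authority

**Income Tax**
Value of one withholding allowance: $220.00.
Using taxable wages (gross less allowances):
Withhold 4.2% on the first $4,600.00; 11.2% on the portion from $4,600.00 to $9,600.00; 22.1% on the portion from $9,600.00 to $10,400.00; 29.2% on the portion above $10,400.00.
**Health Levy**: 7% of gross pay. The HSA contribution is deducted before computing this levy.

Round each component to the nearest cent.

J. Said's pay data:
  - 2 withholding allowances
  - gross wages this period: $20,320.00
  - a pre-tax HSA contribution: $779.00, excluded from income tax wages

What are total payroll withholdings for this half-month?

Income Tax: taxable = $20,320.00 − $779.00 − 2×$220.00 = $19,101.00
  $930.00 + 29.2% × ($19,101.00 − $10,400.00) = $930.00 + 29.2% × $8,701.00 = $3,470.69
Health Levy: 7% × $19,541.00 = $1,367.87
Total: $3,470.69 + $1,367.87 = $4,838.56

$4,838.56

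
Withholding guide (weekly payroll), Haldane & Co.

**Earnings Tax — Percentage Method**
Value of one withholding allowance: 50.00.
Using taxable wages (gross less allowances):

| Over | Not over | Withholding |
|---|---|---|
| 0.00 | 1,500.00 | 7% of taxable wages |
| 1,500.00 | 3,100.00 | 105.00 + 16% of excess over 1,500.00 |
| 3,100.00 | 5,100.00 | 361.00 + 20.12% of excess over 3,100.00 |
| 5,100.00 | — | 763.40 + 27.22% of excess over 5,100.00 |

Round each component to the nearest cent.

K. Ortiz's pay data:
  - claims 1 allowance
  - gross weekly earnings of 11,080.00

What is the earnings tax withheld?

Earnings Tax: taxable = 11,080.00 − 1×50.00 = 11,030.00
  763.40 + 27.22% × (11,030.00 − 5,100.00) = 763.40 + 27.22% × 5,930.00 = 2,377.55

2,377.55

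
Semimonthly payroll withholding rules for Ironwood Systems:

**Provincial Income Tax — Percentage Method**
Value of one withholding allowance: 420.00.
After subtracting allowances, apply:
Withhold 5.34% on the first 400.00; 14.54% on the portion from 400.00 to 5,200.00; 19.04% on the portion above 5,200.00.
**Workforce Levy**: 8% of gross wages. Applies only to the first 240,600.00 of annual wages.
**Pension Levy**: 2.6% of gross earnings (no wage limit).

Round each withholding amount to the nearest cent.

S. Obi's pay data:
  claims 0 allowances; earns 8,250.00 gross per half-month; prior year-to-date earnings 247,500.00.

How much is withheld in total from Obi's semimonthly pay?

Provincial Income Tax: taxable = 8,250.00
  719.28 + 19.04% × (8,250.00 − 5,200.00) = 719.28 + 19.04% × 3,050.00 = 1,300.00
Workforce Levy: YTD 247,500.00 ≥ cap 240,600.00 → 0.00
Pension Levy: 2.6% × 8,250.00 = 214.50
Total: 1,300.00 + 0.00 + 214.50 = 1,514.50

1,514.50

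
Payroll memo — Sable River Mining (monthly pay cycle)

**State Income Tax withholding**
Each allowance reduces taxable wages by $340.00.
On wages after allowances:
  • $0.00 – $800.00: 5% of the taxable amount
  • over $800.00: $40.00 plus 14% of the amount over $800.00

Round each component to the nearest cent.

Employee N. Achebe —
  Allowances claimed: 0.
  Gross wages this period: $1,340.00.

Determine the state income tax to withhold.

State Income Tax: taxable = $1,340.00
  $40.00 + 14% × ($1,340.00 − $800.00) = $40.00 + 14% × $540.00 = $115.60

$115.60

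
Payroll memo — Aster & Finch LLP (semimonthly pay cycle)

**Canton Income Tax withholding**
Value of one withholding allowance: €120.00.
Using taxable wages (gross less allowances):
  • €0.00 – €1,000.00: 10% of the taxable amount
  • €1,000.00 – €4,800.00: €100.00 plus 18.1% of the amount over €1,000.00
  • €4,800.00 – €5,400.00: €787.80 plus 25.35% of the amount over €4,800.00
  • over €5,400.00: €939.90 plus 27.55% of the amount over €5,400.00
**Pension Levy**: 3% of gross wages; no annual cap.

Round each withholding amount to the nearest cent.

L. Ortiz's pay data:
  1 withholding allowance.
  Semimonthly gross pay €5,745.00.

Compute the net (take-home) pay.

Canton Income Tax: taxable = €5,745.00 − 1×€120.00 = €5,625.00
  €939.90 + 27.55% × (€5,625.00 − €5,400.00) = €939.90 + 27.55% × €225.00 = €1,001.89
Pension Levy: 3% × €5,745.00 = €172.35
Total withheld: €1,001.89 + €172.35 = €1,174.24
Net pay: €5,745.00 − €1,174.24 = €4,570.76

€4,570.76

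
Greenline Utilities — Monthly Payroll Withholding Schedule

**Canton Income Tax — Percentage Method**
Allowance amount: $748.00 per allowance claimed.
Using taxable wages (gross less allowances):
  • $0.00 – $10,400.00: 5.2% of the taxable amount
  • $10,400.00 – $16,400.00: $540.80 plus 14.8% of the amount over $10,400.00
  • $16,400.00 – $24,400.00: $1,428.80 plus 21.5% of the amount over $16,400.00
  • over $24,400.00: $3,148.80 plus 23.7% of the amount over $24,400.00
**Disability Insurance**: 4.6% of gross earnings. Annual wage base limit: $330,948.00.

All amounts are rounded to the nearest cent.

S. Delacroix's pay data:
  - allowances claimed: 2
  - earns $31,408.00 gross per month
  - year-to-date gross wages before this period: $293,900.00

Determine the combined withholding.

Canton Income Tax: taxable = $31,408.00 − 2×$748.00 = $29,912.00
  $3,148.80 + 23.7% × ($29,912.00 − $24,400.00) = $3,148.80 + 23.7% × $5,512.00 = $4,455.14
Disability Insurance: 4.6% × $31,408.00 = $1,444.77
Total: $4,455.14 + $1,444.77 = $5,899.91

$5,899.91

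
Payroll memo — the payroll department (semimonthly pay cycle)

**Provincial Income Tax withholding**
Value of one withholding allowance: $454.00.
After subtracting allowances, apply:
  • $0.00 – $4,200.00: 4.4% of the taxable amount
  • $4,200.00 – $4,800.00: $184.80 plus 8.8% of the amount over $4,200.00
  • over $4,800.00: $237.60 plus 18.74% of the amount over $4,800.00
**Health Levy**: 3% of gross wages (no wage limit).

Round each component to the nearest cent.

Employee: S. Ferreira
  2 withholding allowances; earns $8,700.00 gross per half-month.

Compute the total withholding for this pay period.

$1,059.30

Provincial Income Tax: taxable = $8,700.00 − 2×$454.00 = $7,792.00
  $237.60 + 18.74% × ($7,792.00 − $4,800.00) = $237.60 + 18.74% × $2,992.00 = $798.30
Health Levy: 3% × $8,700.00 = $261.00
Total: $798.30 + $261.00 = $1,059.30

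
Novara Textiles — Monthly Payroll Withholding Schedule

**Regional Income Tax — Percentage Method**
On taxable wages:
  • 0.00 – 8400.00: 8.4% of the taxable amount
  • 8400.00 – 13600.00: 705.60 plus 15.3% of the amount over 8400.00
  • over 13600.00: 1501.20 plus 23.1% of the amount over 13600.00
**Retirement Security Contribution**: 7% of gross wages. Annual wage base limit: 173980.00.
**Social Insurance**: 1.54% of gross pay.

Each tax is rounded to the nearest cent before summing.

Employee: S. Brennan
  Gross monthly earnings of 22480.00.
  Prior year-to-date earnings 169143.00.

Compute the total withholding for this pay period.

Regional Income Tax: taxable = 22480.00
  1501.20 + 23.1% × (22480.00 − 13600.00) = 1501.20 + 23.1% × 8880.00 = 3552.48
Retirement Security Contribution: cap 173980.00 − YTD 169143.00 = 4837.00 subject; 7% × 4837.00 = 338.59
Social Insurance: 1.54% × 22480.00 = 346.19
Total: 3552.48 + 338.59 + 346.19 = 4237.26

4237.26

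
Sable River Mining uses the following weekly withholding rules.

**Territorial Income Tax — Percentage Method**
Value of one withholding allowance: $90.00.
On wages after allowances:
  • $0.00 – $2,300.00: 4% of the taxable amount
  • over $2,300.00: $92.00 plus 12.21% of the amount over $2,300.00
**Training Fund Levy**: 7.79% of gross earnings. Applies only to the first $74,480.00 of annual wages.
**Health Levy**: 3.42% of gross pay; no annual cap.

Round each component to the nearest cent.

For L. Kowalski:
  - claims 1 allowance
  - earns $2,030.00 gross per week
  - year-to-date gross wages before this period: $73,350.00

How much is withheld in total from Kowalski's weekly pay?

Territorial Income Tax: taxable = $2,030.00 − 1×$90.00 = $1,940.00
  4% × $1,940.00 = $77.60
Training Fund Levy: cap $74,480.00 − YTD $73,350.00 = $1,130.00 subject; 7.79% × $1,130.00 = $88.03
Health Levy: 3.42% × $2,030.00 = $69.43
Total: $77.60 + $88.03 + $69.43 = $235.06

$235.06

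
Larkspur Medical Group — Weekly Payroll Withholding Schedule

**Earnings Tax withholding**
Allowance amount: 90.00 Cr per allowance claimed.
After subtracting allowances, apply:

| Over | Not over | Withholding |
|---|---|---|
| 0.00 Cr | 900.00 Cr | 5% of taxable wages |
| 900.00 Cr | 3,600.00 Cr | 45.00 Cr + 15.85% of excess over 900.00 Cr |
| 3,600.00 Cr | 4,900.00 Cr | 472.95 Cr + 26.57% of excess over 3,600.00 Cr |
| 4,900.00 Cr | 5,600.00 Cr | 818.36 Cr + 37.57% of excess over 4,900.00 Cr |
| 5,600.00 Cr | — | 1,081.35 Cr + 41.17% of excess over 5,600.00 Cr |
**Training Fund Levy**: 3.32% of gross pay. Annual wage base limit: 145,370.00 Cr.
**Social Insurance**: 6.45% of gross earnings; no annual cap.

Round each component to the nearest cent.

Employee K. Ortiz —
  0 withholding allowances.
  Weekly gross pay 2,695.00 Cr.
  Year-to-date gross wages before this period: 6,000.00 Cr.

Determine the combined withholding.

592.81 Cr

Earnings Tax: taxable = 2,695.00 Cr
  45.00 Cr + 15.85% × (2,695.00 Cr − 900.00 Cr) = 45.00 Cr + 15.85% × 1,795.00 Cr = 329.51 Cr
Training Fund Levy: 3.32% × 2,695.00 Cr = 89.47 Cr
Social Insurance: 6.45% × 2,695.00 Cr = 173.83 Cr
Total: 329.51 Cr + 89.47 Cr + 173.83 Cr = 592.81 Cr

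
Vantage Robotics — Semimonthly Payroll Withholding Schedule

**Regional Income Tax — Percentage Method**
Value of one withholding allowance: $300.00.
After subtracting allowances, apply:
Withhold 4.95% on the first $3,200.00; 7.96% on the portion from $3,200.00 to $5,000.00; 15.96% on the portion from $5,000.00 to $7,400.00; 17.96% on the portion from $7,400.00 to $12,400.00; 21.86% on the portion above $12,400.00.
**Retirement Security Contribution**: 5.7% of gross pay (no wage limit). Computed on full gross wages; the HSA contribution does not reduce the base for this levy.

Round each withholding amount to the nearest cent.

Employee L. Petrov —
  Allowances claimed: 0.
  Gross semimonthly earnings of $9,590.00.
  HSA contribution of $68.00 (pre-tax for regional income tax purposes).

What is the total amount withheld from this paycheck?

$1,612.46

Regional Income Tax: taxable = $9,590.00 − $68.00 = $9,522.00
  $684.72 + 17.96% × ($9,522.00 − $7,400.00) = $684.72 + 17.96% × $2,122.00 = $1,065.83
Retirement Security Contribution: 5.7% × $9,590.00 = $546.63
Total: $1,065.83 + $546.63 = $1,612.46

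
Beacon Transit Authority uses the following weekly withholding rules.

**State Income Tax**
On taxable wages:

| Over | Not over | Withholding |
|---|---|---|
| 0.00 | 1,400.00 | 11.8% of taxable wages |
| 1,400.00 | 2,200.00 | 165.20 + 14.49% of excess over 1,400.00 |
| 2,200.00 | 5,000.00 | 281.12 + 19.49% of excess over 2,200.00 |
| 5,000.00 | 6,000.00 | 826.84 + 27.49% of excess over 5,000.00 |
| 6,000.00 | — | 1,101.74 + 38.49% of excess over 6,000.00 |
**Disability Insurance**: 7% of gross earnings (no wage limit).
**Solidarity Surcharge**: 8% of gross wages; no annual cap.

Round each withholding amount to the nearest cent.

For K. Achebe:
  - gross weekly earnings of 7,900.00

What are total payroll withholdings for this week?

State Income Tax: taxable = 7,900.00
  1,101.74 + 38.49% × (7,900.00 − 6,000.00) = 1,101.74 + 38.49% × 1,900.00 = 1,833.05
Disability Insurance: 7% × 7,900.00 = 553.00
Solidarity Surcharge: 8% × 7,900.00 = 632.00
Total: 1,833.05 + 553.00 + 632.00 = 3,018.05

3,018.05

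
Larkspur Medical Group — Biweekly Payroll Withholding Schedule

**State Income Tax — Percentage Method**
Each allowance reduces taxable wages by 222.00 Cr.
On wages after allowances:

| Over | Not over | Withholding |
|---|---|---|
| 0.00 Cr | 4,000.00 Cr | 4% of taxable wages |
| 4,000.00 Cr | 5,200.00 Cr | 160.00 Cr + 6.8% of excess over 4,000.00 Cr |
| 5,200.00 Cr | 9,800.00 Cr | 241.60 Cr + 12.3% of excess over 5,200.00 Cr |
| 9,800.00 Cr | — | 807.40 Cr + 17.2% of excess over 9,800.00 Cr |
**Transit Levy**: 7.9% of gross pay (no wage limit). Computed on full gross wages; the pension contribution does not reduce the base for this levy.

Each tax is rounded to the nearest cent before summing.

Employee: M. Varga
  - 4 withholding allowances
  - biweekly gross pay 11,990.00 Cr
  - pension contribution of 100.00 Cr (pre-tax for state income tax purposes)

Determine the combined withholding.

State Income Tax: taxable = 11,990.00 Cr − 100.00 Cr − 4×222.00 Cr = 11,002.00 Cr
  807.40 Cr + 17.2% × (11,002.00 Cr − 9,800.00 Cr) = 807.40 Cr + 17.2% × 1,202.00 Cr = 1,014.14 Cr
Transit Levy: 7.9% × 11,990.00 Cr = 947.21 Cr
Total: 1,014.14 Cr + 947.21 Cr = 1,961.35 Cr

1,961.35 Cr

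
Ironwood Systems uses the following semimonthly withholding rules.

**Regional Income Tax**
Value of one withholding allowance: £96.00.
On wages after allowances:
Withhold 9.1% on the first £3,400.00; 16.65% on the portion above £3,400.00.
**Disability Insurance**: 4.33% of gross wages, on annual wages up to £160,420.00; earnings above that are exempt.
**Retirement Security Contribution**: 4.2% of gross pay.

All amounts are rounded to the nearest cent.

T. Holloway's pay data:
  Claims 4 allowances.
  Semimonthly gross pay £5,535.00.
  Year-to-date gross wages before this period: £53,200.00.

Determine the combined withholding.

Regional Income Tax: taxable = £5,535.00 − 4×£96.00 = £5,151.00
  £309.40 + 16.65% × (£5,151.00 − £3,400.00) = £309.40 + 16.65% × £1,751.00 = £600.94
Disability Insurance: 4.33% × £5,535.00 = £239.67
Retirement Security Contribution: 4.2% × £5,535.00 = £232.47
Total: £600.94 + £239.67 + £232.47 = £1,073.08

£1,073.08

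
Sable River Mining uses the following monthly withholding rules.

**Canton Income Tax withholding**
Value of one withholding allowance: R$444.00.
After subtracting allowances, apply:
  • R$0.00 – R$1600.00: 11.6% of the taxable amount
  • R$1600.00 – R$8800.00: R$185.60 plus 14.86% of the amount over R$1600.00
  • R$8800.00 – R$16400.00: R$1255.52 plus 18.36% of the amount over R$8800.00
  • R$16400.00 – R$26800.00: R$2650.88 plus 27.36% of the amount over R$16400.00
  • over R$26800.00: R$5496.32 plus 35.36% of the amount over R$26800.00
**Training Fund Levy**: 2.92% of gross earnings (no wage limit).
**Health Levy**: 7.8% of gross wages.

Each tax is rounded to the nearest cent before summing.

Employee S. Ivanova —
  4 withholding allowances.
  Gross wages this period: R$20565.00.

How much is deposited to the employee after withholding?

R$15055.92

Canton Income Tax: taxable = R$20565.00 − 4×R$444.00 = R$18789.00
  R$2650.88 + 27.36% × (R$18789.00 − R$16400.00) = R$2650.88 + 27.36% × R$2389.00 = R$3304.51
Training Fund Levy: 2.92% × R$20565.00 = R$600.50
Health Levy: 7.8% × R$20565.00 = R$1604.07
Total withheld: R$3304.51 + R$600.50 + R$1604.07 = R$5509.08
Net pay: R$20565.00 − R$5509.08 = R$15055.92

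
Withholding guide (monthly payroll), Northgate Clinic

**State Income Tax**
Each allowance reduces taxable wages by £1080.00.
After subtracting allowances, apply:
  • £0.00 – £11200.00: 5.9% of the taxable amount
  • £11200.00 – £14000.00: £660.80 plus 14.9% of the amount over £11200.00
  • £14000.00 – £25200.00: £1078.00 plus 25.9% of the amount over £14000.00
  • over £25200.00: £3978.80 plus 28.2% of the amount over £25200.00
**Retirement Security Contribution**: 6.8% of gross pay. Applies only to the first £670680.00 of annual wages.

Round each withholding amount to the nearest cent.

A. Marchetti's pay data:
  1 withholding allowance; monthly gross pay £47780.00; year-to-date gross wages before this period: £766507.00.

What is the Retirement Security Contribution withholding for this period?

£0.00

Retirement Security Contribution: YTD £766507.00 ≥ cap £670680.00 → £0.00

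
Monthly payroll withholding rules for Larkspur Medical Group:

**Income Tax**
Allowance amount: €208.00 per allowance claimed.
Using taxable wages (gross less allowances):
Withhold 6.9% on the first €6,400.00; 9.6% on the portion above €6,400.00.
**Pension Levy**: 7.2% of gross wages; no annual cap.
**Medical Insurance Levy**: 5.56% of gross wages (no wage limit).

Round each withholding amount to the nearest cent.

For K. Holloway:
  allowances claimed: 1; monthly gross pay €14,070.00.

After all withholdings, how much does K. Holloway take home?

€11,116.72

Income Tax: taxable = €14,070.00 − 1×€208.00 = €13,862.00
  €441.60 + 9.6% × (€13,862.00 − €6,400.00) = €441.60 + 9.6% × €7,462.00 = €1,157.95
Pension Levy: 7.2% × €14,070.00 = €1,013.04
Medical Insurance Levy: 5.56% × €14,070.00 = €782.29
Total withheld: €1,157.95 + €1,013.04 + €782.29 = €2,953.28
Net pay: €14,070.00 − €2,953.28 = €11,116.72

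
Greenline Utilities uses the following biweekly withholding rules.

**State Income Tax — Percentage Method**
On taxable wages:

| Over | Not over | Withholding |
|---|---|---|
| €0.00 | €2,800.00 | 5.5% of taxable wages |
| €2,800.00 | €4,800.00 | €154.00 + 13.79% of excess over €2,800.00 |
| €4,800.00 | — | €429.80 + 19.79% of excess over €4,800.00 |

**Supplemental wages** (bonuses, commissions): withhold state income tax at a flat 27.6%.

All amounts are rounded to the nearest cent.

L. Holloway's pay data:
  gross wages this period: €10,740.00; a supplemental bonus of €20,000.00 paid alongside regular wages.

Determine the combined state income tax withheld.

State Income Tax: taxable = €10,740.00
  €429.80 + 19.79% × (€10,740.00 − €4,800.00) = €429.80 + 19.79% × €5,940.00 = €1,605.33
Supplemental (27.6% flat on bonus): 27.6% × €20,000.00 = €5,520.00
Total state income tax: €1,605.33 + €5,520.00 = €7,125.33

€7,125.33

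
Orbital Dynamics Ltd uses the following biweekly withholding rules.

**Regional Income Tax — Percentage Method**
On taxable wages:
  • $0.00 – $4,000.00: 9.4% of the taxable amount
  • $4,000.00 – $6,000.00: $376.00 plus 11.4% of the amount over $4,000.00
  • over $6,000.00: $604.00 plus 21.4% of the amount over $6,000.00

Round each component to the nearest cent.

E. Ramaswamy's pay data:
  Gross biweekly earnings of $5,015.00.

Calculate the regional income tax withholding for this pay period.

$491.71

Regional Income Tax: taxable = $5,015.00
  $376.00 + 11.4% × ($5,015.00 − $4,000.00) = $376.00 + 11.4% × $1,015.00 = $491.71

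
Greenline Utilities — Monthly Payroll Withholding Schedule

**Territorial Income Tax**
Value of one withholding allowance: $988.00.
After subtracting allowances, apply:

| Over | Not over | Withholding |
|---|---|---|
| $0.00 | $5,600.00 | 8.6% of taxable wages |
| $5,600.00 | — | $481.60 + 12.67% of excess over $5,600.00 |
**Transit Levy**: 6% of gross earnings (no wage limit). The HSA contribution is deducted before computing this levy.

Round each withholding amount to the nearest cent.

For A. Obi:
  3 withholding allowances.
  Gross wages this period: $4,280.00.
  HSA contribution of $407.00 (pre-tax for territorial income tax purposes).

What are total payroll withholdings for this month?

Territorial Income Tax: taxable = $4,280.00 − $407.00 − 3×$988.00 = $909.00
  8.6% × $909.00 = $78.17
Transit Levy: 6% × $3,873.00 = $232.38
Total: $78.17 + $232.38 = $310.55

$310.55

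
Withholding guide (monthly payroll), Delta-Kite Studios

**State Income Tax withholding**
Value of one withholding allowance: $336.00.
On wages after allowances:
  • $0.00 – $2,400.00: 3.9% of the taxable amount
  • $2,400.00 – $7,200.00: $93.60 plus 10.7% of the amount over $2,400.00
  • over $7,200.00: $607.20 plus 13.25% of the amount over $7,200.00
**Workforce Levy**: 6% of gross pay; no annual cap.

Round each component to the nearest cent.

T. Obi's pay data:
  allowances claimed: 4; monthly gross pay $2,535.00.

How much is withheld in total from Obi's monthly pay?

$198.55

State Income Tax: taxable = $2,535.00 − 4×$336.00 = $1,191.00
  3.9% × $1,191.00 = $46.45
Workforce Levy: 6% × $2,535.00 = $152.10
Total: $46.45 + $152.10 = $198.55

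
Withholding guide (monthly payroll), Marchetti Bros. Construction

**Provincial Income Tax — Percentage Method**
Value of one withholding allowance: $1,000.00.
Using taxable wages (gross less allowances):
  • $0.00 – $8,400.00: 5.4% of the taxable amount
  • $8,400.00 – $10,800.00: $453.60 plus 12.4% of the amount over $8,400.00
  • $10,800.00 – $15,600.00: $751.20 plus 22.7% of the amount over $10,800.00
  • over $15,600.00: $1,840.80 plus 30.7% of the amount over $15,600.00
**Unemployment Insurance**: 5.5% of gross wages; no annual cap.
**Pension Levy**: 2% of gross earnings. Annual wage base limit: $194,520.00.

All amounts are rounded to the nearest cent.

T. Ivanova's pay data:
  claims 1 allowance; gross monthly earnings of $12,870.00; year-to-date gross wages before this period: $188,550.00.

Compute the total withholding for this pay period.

$1,821.34

Provincial Income Tax: taxable = $12,870.00 − 1×$1,000.00 = $11,870.00
  $751.20 + 22.7% × ($11,870.00 − $10,800.00) = $751.20 + 22.7% × $1,070.00 = $994.09
Unemployment Insurance: 5.5% × $12,870.00 = $707.85
Pension Levy: cap $194,520.00 − YTD $188,550.00 = $5,970.00 subject; 2% × $5,970.00 = $119.40
Total: $994.09 + $707.85 + $119.40 = $1,821.34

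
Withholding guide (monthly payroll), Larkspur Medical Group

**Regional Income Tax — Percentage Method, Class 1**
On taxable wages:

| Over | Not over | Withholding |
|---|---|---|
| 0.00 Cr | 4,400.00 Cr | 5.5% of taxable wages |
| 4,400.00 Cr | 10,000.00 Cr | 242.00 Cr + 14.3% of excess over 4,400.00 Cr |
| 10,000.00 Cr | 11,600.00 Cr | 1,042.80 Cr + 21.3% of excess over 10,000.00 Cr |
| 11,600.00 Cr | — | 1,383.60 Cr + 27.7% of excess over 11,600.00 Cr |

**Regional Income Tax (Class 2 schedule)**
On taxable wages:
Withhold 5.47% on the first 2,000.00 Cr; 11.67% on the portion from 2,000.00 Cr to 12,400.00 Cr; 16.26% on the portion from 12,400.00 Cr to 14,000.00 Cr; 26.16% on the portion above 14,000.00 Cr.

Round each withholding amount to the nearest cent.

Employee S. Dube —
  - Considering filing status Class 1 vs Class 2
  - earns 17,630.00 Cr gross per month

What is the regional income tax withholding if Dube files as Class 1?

3,053.91 Cr

Regional Income Tax (Class 1): taxable = 17,630.00 Cr
  1,383.60 Cr + 27.7% × (17,630.00 Cr − 11,600.00 Cr) = 1,383.60 Cr + 27.7% × 6,030.00 Cr = 3,053.91 Cr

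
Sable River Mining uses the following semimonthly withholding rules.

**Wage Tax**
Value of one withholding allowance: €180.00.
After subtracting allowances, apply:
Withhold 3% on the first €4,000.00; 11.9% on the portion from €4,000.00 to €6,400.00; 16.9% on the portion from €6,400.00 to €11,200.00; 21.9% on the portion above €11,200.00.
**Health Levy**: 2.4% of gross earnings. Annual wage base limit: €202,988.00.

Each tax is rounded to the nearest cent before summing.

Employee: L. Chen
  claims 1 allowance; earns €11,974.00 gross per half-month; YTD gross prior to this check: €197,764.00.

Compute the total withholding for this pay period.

Wage Tax: taxable = €11,974.00 − 1×€180.00 = €11,794.00
  €1,216.80 + 21.9% × (€11,794.00 − €11,200.00) = €1,216.80 + 21.9% × €594.00 = €1,346.89
Health Levy: cap €202,988.00 − YTD €197,764.00 = €5,224.00 subject; 2.4% × €5,224.00 = €125.38
Total: €1,346.89 + €125.38 = €1,472.27

€1,472.27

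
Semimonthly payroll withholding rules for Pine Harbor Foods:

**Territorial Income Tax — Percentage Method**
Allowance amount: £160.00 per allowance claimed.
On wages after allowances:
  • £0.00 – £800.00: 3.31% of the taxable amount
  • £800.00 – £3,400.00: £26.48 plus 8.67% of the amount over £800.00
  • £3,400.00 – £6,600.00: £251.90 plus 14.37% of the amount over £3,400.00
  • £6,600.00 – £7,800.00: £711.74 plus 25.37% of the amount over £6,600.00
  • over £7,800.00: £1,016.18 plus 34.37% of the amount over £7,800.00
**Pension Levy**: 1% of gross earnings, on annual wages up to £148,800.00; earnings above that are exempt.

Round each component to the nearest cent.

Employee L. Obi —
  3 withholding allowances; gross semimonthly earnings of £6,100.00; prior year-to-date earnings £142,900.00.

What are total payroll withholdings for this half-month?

Territorial Income Tax: taxable = £6,100.00 − 3×£160.00 = £5,620.00
  £251.90 + 14.37% × (£5,620.00 − £3,400.00) = £251.90 + 14.37% × £2,220.00 = £570.91
Pension Levy: cap £148,800.00 − YTD £142,900.00 = £5,900.00 subject; 1% × £5,900.00 = £59.00
Total: £570.91 + £59.00 = £629.91

£629.91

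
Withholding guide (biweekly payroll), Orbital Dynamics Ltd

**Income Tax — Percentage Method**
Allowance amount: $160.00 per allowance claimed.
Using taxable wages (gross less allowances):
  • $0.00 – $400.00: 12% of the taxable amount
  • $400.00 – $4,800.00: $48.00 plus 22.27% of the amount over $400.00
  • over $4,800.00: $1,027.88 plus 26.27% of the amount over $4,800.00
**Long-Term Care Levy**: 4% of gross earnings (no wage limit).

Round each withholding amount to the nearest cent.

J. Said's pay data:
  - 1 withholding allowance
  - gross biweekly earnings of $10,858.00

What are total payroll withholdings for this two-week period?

Income Tax: taxable = $10,858.00 − 1×$160.00 = $10,698.00
  $1,027.88 + 26.27% × ($10,698.00 − $4,800.00) = $1,027.88 + 26.27% × $5,898.00 = $2,577.28
Long-Term Care Levy: 4% × $10,858.00 = $434.32
Total: $2,577.28 + $434.32 = $3,011.60

$3,011.60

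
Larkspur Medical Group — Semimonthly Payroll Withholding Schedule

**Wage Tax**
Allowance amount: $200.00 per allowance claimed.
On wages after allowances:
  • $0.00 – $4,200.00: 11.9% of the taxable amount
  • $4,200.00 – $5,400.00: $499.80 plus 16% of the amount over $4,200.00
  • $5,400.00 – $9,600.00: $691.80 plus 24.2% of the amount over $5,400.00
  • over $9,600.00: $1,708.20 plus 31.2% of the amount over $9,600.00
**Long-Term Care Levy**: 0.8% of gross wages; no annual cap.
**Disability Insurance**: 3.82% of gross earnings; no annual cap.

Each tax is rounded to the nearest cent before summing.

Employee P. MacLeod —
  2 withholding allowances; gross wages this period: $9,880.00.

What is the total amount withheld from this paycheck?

$2,135.62

Wage Tax: taxable = $9,880.00 − 2×$200.00 = $9,480.00
  $691.80 + 24.2% × ($9,480.00 − $5,400.00) = $691.80 + 24.2% × $4,080.00 = $1,679.16
Long-Term Care Levy: 0.8% × $9,880.00 = $79.04
Disability Insurance: 3.82% × $9,880.00 = $377.42
Total: $1,679.16 + $79.04 + $377.42 = $2,135.62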